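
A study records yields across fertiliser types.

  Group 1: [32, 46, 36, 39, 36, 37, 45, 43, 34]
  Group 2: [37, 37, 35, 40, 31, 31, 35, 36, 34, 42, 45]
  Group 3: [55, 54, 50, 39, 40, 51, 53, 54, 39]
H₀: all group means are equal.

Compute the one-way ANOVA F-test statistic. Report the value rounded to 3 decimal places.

Group means [38.67, 36.64, 48.33], grand mean 40.897
SSB = Σnᵢ(x̄ᵢ−x̄)² = 742.144; SSW = ΣΣ(x−x̄ᵢ)² = 766.545
MSB = 742.144/2 = 371.0721; MSW = 766.545/26 = 29.4825
F = MSB/MSW = 12.5862
df = (2, 26)

test statistic = 12.586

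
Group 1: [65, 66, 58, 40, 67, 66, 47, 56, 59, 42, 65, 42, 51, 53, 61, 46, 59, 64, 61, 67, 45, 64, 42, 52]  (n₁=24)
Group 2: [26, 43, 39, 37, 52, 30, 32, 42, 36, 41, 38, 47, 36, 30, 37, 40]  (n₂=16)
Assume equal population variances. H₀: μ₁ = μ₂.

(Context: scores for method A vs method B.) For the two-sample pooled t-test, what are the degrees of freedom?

degrees of freedom = 38

df = n₁ + n₂ − 2 = 24 + 16 − 2 = 38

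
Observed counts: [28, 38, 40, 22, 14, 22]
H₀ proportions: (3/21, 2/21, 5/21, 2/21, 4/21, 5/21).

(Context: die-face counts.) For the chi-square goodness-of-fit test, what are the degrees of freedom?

df = k − 1 = 6 − 1 = 5

degrees of freedom = 5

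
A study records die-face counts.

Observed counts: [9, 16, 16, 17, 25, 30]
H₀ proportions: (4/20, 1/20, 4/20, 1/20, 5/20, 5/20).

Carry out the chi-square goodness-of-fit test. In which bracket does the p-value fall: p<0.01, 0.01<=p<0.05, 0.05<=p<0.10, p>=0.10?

p-value bracket: p<0.01

n = 113; E_i = n·p_i = [22.60, 5.65, 22.60, 5.65, 28.25, 28.25]
χ² = (9−22.60)²/22.60 + (16−5.65)²/5.65 + (16−22.60)²/22.60 + (17−5.65)²/5.65 + (25−28.25)²/28.25 + (30−28.25)²/28.25 = 52.3540
df = 5
p-value (upper-tail) = 0.00000
→ bracket: p<0.01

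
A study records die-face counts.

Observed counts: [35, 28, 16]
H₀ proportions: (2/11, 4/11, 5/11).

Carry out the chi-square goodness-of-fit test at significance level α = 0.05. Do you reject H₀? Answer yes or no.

reject H₀: yes

n = 79; E_i = n·p_i = [14.36, 28.73, 35.91]
χ² = (35−14.36)²/14.36 + (28−28.73)²/28.73 + (16−35.91)²/35.91 = 40.7051
df = 2
p-value (upper-tail) = 0.00000
At α=0.05: p < α → reject H₀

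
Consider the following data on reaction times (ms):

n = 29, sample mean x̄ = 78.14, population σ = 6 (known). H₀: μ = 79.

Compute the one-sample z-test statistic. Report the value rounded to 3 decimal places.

SE = σ/√n = 6/√29 = 1.1142
z = (x̄−μ₀)/SE = (78.14−79)/1.1142 = -0.7719

test statistic = -0.772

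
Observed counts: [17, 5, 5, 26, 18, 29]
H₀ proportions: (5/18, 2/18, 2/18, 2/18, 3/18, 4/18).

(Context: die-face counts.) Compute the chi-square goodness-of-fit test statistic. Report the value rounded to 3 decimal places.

test statistic = 33.029

n = 100; E_i = n·p_i = [27.78, 11.11, 11.11, 11.11, 16.67, 22.22]
χ² = (17−27.78)²/27.78 + (5−11.11)²/11.11 + (5−11.11)²/11.11 + (26−11.11)²/11.11 + (18−16.67)²/16.67 + (29−22.22)²/22.22 = 33.0290
df = 5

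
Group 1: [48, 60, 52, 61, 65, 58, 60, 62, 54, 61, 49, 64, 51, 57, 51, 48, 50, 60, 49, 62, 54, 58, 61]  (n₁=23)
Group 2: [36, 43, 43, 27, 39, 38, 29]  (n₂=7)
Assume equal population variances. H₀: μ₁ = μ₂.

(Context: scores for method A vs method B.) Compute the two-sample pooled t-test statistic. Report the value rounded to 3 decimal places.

test statistic = 8.021

x̄₁=56.304, s₁=5.571, n₁=23
x̄₂=36.429, s₂=6.321, n₂=7
s_p² = [22·5.571² + 6·6.321²]/28 = 32.9494
SE = √(s_p²·(1/23+1/7)) = 2.4778
t = (56.304−36.429)/2.4778 = 8.0214
df = 28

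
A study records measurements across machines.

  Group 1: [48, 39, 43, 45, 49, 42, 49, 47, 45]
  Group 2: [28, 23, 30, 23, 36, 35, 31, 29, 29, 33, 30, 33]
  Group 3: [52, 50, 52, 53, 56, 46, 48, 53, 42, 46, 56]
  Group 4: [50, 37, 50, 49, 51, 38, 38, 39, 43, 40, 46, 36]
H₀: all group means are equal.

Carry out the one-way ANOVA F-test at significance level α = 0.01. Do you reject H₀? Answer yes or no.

reject H₀: yes

Group means [45.22, 30.00, 50.36, 43.08], grand mean 41.773
SSB = Σnᵢ(x̄ᵢ−x̄)² = 2602.710; SSW = ΣΣ(x−x̄ᵢ)² = 841.018
MSB = 2602.710/3 = 867.5699; MSW = 841.018/40 = 21.0254
F = MSB/MSW = 41.2629
df = (3, 40)
p-value (upper-tail) = 0.00000
At α=0.01: p < α → reject H₀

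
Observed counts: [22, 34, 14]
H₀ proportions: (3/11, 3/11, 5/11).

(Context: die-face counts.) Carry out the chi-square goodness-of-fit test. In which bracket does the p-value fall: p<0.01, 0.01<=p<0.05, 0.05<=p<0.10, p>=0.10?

n = 70; E_i = n·p_i = [19.09, 19.09, 31.82]
χ² = (22−19.09)²/19.09 + (34−19.09)²/19.09 + (14−31.82)²/31.82 = 22.0648
df = 2
p-value (upper-tail) = 0.00002
→ bracket: p<0.01

p-value bracket: p<0.01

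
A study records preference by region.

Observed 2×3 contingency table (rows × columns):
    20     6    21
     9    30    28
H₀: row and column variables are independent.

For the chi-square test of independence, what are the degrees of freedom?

df = (r−1)(c−1) = (2−1)·(3−1) = 2

degrees of freedom = 2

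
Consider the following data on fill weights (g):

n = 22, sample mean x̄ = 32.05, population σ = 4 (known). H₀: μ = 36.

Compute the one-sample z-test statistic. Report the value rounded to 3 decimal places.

SE = σ/√n = 4/√22 = 0.8528
z = (x̄−μ₀)/SE = (32.05−36)/0.8528 = -4.6318

test statistic = -4.632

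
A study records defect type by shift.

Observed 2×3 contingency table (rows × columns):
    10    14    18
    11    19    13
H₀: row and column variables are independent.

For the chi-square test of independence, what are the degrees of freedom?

df = (r−1)(c−1) = (2−1)·(3−1) = 2

degrees of freedom = 2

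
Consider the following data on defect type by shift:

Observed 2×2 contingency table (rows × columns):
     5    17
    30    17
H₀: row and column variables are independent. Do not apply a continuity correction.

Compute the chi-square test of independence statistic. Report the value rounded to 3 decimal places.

Row totals [22, 47], col totals [35, 34], n=69
χ² = (5−11.16)²/11.16 + (17−10.84)²/10.84 + (30−23.84)²/23.84 + (17−23.16)²/23.16 = 10.1288
df = 1

test statistic = 10.129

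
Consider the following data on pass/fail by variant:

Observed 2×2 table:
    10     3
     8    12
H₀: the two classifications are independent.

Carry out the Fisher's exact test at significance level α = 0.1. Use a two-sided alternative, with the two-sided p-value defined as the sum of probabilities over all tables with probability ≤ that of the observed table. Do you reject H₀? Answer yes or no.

reject H₀: yes

Margins: r₁=13, r₂=20, c₁=18, c₂=15, n=33
p_obs = C(13,10)·C(20,8)/C(33,18); sum pmf over tables with pmf ≤ p_obs
p-value (two-sided) = 0.07244
At α=0.1: p < α → reject H₀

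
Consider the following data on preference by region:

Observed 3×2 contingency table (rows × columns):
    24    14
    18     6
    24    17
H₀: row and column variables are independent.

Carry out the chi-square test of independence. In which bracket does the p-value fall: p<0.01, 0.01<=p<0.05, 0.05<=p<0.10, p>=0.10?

Row totals [38, 24, 41], col totals [66, 37], n=103
χ² = (24−24.35)²/24.35 + (14−13.65)²/13.65 + (18−15.38)²/15.38 + (6−8.62)²/8.62 + (24−26.27)²/26.27 + (17−14.73)²/14.73 = 1.8047
df = 2
p-value (upper-tail) = 0.40561
→ bracket: p>=0.10

p-value bracket: p>=0.10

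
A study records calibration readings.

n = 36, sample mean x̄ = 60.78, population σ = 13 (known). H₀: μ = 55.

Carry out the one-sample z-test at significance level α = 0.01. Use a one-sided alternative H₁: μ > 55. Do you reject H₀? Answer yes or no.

SE = σ/√n = 13/√36 = 2.1667
z = (x̄−μ₀)/SE = (60.78−55)/2.1667 = 2.6677
p-value (one-sided, H₁ greater) = 0.00382
At α=0.01: p < α → reject H₀

reject H₀: yes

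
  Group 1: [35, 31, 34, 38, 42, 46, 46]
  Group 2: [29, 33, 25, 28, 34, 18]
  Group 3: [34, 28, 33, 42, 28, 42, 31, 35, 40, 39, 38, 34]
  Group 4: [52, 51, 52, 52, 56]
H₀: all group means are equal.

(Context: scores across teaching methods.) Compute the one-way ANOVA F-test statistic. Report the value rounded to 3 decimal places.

Group means [38.86, 27.83, 35.33, 52.60], grand mean 37.533
SSB = Σnᵢ(x̄ᵢ−x̄)² = 1769.910; SSW = ΣΣ(x−x̄ᵢ)² = 665.557
MSB = 1769.910/3 = 589.9698; MSW = 665.557/26 = 25.5984
F = MSB/MSW = 23.0472
df = (3, 26)

test statistic = 23.047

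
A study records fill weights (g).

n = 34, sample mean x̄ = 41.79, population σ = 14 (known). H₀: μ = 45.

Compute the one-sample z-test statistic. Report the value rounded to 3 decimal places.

SE = σ/√n = 14/√34 = 2.4010
z = (x̄−μ₀)/SE = (41.79−45)/2.4010 = -1.3370

test statistic = -1.337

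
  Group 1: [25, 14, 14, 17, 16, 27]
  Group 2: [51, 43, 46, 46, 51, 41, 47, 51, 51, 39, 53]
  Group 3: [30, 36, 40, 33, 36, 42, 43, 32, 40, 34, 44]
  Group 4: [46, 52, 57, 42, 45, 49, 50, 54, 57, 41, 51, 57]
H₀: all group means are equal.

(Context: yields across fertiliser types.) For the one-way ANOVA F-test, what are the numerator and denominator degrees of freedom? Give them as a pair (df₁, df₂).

degrees of freedom = [3, 36]

k = 4 groups, N = 40 total
df = (k−1, N−k) = (4−1, 40−4) = (3, 36)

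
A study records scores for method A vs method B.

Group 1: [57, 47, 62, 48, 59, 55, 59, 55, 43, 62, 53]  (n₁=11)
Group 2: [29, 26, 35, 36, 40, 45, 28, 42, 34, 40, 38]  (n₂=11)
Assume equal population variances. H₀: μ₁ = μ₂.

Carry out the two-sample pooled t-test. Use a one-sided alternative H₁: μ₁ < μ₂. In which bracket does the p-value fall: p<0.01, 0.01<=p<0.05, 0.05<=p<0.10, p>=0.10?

p-value bracket: p>=0.10

x̄₁=54.545, s₁=6.267, n₁=11
x̄₂=35.727, s₂=6.084, n₂=11
s_p² = [10·6.267² + 10·6.084²]/20 = 38.1455
SE = √(s_p²·(1/11+1/11)) = 2.6335
t = (54.545−35.727)/2.6335 = 7.1456
df = 20
p-value (one-sided, H₁ less) = 1.00000
→ bracket: p>=0.10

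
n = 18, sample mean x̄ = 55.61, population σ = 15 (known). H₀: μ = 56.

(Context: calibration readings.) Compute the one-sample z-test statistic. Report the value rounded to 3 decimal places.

SE = σ/√n = 15/√18 = 3.5355
z = (x̄−μ₀)/SE = (55.61−56)/3.5355 = -0.1103

test statistic = -0.110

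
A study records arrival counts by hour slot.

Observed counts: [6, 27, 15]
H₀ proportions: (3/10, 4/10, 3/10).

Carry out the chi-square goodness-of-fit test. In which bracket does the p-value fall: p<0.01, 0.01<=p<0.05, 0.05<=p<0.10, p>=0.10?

p-value bracket: 0.01<=p<0.05

n = 48; E_i = n·p_i = [14.40, 19.20, 14.40]
χ² = (6−14.40)²/14.40 + (27−19.20)²/19.20 + (15−14.40)²/14.40 = 8.0937
df = 2
p-value (upper-tail) = 0.01748
→ bracket: 0.01<=p<0.05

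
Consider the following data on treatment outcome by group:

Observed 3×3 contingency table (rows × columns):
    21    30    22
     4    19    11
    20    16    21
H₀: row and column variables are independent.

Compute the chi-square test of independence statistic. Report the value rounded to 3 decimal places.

test statistic = 8.975

Row totals [73, 34, 57], col totals [45, 65, 54], n=164
χ² = (21−20.03)²/20.03 + (30−28.93)²/28.93 + (22−24.04)²/24.04 + (4−9.33)²/9.33 + (19−13.48)²/13.48 + (11−11.20)²/11.20 + (20−15.64)²/15.64 + (16−22.59)²/22.59 + (21−18.77)²/18.77 = 8.9751
df = 4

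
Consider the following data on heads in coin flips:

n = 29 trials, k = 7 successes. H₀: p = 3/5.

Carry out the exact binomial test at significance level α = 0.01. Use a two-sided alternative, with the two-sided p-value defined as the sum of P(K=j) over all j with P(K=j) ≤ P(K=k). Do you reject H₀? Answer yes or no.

Exact binomial: n=29, k=7, p₀=3/5=0.6000
P(X=j) = C(n,j)·p₀^j·(1−p₀)^(n−j); p = Σ P(X=j) over j with P(X=j) ≤ P(X=7)
p-value (two-sided) = 0.00017
At α=0.01: p < α → reject H₀

reject H₀: yes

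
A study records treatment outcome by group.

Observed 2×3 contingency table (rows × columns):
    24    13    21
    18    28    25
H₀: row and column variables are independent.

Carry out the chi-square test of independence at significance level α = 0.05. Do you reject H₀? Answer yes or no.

Row totals [58, 71], col totals [42, 41, 46], n=129
χ² = (24−18.88)²/18.88 + (13−18.43)²/18.43 + (21−20.68)²/20.68 + (18−23.12)²/23.12 + (28−22.57)²/22.57 + (25−25.32)²/25.32 = 5.4379
df = 2
p-value (upper-tail) = 0.06594
At α=0.05: p ≥ α → fail to reject H₀

reject H₀: no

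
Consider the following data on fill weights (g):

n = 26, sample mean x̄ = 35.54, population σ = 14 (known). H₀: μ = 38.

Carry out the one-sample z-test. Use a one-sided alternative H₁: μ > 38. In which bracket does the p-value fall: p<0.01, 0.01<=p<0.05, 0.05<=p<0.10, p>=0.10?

p-value bracket: p>=0.10

SE = σ/√n = 14/√26 = 2.7456
z = (x̄−μ₀)/SE = (35.54−38)/2.7456 = -0.8960
p-value (one-sided, H₁ greater) = 0.81487
→ bracket: p>=0.10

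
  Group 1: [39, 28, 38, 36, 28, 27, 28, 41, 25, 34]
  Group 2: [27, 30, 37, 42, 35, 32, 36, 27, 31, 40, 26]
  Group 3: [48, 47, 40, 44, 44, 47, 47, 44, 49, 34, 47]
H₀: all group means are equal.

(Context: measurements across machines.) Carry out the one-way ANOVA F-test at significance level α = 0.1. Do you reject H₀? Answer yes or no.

reject H₀: yes

Group means [32.40, 33.00, 44.64], grand mean 36.812
SSB = Σnᵢ(x̄ᵢ−x̄)² = 1027.930; SSW = ΣΣ(x−x̄ᵢ)² = 788.945
MSB = 1027.930/2 = 513.9648; MSW = 788.945/29 = 27.2050
F = MSB/MSW = 18.8923
df = (2, 29)
p-value (upper-tail) = 0.00001
At α=0.1: p < α → reject H₀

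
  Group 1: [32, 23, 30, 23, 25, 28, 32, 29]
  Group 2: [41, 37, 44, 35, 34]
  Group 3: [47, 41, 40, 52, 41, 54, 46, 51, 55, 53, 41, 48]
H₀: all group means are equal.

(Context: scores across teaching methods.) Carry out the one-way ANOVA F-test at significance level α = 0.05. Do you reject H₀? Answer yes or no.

reject H₀: yes

Group means [27.75, 38.20, 47.42], grand mean 39.280
SSB = Σnᵢ(x̄ᵢ−x̄)² = 1863.823; SSW = ΣΣ(x−x̄ᵢ)² = 513.217
MSB = 1863.823/2 = 931.9117; MSW = 513.217/22 = 23.3280
F = MSB/MSW = 39.9482
df = (2, 22)
p-value (upper-tail) = 0.00000
At α=0.05: p < α → reject H₀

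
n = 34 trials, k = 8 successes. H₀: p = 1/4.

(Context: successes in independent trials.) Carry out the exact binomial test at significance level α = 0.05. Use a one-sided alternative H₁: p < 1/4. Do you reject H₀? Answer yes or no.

Exact binomial: n=34, k=8, p₀=1/4=0.2500
P(X≤8) from Σ C(n,i)·p₀^i·(1−p₀)^(n−i)
p-value (one-sided, H₁ less) = 0.51339
At α=0.05: p ≥ α → fail to reject H₀

reject H₀: no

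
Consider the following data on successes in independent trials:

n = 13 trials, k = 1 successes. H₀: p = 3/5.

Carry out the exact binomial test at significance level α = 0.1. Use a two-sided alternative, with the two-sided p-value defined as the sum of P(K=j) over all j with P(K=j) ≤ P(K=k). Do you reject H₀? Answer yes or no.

Exact binomial: n=13, k=1, p₀=3/5=0.6000
P(X=j) = C(n,j)·p₀^j·(1−p₀)^(n−j); p = Σ P(X=j) over j with P(X=j) ≤ P(X=1)
p-value (two-sided) = 0.00014
At α=0.1: p < α → reject H₀

reject H₀: yes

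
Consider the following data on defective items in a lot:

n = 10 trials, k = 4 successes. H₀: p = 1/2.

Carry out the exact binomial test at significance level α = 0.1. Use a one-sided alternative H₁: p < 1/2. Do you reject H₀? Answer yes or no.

Exact binomial: n=10, k=4, p₀=1/2=0.5000
P(X≤4) from Σ C(n,i)·p₀^i·(1−p₀)^(n−i)
p-value (one-sided, H₁ less) = 0.37695
At α=0.1: p ≥ α → fail to reject H₀

reject H₀: no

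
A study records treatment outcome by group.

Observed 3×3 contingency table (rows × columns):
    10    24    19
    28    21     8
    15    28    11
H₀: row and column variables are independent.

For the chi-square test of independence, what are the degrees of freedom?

df = (r−1)(c−1) = (3−1)·(3−1) = 4

degrees of freedom = 4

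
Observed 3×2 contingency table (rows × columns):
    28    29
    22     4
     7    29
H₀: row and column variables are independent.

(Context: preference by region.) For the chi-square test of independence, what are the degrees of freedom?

degrees of freedom = 2

df = (r−1)(c−1) = (3−1)·(2−1) = 2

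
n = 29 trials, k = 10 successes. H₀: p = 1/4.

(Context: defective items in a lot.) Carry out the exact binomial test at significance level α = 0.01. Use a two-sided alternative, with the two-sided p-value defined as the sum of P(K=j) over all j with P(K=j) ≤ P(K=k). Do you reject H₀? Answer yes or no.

reject H₀: no

Exact binomial: n=29, k=10, p₀=1/4=0.2500
P(X=j) = C(n,j)·p₀^j·(1−p₀)^(n−j); p = Σ P(X=j) over j with P(X=j) ≤ P(X=10)
p-value (two-sided) = 0.28163
At α=0.01: p ≥ α → fail to reject H₀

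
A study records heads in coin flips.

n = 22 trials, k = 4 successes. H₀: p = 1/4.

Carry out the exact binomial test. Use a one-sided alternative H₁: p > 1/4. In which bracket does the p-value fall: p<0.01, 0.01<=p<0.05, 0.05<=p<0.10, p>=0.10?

Exact binomial: n=22, k=4, p₀=1/4=0.2500
P(X≥4) from Σ C(n,i)·p₀^i·(1−p₀)^(n−i)
p-value (one-sided, H₁ greater) = 0.83761
→ bracket: p>=0.10

p-value bracket: p>=0.10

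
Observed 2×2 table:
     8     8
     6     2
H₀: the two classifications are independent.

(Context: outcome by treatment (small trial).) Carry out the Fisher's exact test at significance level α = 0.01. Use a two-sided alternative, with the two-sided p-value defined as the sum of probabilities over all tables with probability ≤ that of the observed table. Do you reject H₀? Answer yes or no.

Margins: r₁=16, r₂=8, c₁=14, c₂=10, n=24
p_obs = C(16,8)·C(8,6)/C(24,14); sum pmf over tables with pmf ≤ p_obs
p-value (two-sided) = 0.38754
At α=0.01: p ≥ α → fail to reject H₀

reject H₀: no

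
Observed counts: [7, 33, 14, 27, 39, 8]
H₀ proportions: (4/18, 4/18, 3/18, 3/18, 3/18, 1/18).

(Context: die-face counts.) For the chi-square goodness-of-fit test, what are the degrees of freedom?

df = k − 1 = 6 − 1 = 5

degrees of freedom = 5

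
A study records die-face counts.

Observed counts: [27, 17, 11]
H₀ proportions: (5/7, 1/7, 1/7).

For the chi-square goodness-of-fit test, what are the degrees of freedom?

degrees of freedom = 2

df = k − 1 = 3 − 1 = 2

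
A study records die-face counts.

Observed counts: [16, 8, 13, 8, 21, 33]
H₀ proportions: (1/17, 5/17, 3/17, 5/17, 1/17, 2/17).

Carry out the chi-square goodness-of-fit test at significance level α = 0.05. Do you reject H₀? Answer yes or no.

reject H₀: yes

n = 99; E_i = n·p_i = [5.82, 29.12, 17.47, 29.12, 5.82, 11.65]
χ² = (16−5.82)²/5.82 + (8−29.12)²/29.12 + (13−17.47)²/17.47 + (8−29.12)²/29.12 + (21−5.82)²/5.82 + (33−11.65)²/11.65 = 128.2562
df = 5
p-value (upper-tail) = 0.00000
At α=0.05: p < α → reject H₀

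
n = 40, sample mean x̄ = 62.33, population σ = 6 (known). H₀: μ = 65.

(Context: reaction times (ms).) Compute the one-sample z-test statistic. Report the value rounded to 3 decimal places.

SE = σ/√n = 6/√40 = 0.9487
z = (x̄−μ₀)/SE = (62.33−65)/0.9487 = -2.8144

test statistic = -2.814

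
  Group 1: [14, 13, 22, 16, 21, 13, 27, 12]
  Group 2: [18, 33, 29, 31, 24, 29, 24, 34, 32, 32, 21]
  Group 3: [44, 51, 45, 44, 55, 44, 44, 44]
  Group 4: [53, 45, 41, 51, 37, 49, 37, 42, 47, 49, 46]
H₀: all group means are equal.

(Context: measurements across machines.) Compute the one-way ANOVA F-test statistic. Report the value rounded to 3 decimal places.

test statistic = 65.428

Group means [17.25, 27.91, 46.38, 45.18], grand mean 34.553
SSB = Σnᵢ(x̄ᵢ−x̄)² = 5241.474; SSW = ΣΣ(x−x̄ᵢ)² = 907.920
MSB = 5241.474/3 = 1747.1581; MSW = 907.920/34 = 26.7035
F = MSB/MSW = 65.4280
df = (3, 34)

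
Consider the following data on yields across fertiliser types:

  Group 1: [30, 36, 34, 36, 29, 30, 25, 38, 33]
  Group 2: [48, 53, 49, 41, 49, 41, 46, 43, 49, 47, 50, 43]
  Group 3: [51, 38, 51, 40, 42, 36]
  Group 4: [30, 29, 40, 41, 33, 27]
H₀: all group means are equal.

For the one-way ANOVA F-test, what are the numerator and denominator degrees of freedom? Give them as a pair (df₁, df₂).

k = 4 groups, N = 33 total
df = (k−1, N−k) = (4−1, 33−4) = (3, 29)

degrees of freedom = [3, 29]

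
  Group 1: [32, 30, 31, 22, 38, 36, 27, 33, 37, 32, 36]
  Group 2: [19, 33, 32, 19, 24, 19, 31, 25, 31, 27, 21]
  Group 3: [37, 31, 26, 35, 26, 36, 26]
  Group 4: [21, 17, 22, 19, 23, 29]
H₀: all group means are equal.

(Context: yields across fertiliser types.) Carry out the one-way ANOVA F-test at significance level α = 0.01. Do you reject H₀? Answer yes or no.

reject H₀: yes

Group means [32.18, 25.55, 31.00, 21.83], grand mean 28.086
SSB = Σnᵢ(x̄ᵢ−x̄)² = 549.546; SSW = ΣΣ(x−x̄ᵢ)² = 771.197
MSB = 549.546/3 = 183.1820; MSW = 771.197/31 = 24.8773
F = MSB/MSW = 7.3634
df = (3, 31)
p-value (upper-tail) = 0.00073
At α=0.01: p < α → reject H₀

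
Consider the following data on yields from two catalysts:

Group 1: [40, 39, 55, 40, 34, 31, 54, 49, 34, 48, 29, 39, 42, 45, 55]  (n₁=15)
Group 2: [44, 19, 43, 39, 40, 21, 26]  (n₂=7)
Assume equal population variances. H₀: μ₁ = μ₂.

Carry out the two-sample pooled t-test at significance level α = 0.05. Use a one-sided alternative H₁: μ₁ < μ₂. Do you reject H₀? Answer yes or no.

x̄₁=42.267, s₁=8.531, n₁=15
x̄₂=33.143, s₂=10.761, n₂=7
s_p² = [14·8.531² + 6·10.761²]/20 = 85.6895
SE = √(s_p²·(1/15+1/7)) = 4.2372
t = (42.267−33.143)/4.2372 = 2.1533
df = 20
p-value (one-sided, H₁ less) = 0.97816
At α=0.05: p ≥ α → fail to reject H₀

reject H₀: no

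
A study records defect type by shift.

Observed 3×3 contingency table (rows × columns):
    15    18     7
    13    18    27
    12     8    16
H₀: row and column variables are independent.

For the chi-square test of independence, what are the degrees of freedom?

df = (r−1)(c−1) = (3−1)·(3−1) = 4

degrees of freedom = 4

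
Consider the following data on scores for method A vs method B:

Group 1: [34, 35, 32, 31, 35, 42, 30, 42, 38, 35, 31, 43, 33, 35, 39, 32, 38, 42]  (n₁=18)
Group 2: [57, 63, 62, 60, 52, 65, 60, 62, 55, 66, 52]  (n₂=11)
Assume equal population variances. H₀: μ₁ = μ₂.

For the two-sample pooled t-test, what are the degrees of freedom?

df = n₁ + n₂ − 2 = 18 + 11 − 2 = 27

degrees of freedom = 27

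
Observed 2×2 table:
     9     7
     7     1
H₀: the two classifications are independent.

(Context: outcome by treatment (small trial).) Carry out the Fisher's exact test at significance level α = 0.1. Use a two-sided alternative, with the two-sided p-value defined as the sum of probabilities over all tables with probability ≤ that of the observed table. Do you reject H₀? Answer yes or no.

reject H₀: no

Margins: r₁=16, r₂=8, c₁=16, c₂=8, n=24
p_obs = C(16,9)·C(8,7)/C(24,16); sum pmf over tables with pmf ≤ p_obs
p-value (two-sided) = 0.18932
At α=0.1: p ≥ α → fail to reject H₀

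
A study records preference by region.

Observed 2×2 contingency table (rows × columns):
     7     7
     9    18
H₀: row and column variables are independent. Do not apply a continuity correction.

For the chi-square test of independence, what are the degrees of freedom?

df = (r−1)(c−1) = (2−1)·(2−1) = 1

degrees of freedom = 1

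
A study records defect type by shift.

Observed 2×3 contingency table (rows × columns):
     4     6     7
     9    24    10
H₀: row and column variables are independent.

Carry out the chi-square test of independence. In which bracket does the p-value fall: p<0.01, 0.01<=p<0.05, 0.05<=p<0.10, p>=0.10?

Row totals [17, 43], col totals [13, 30, 17], n=60
χ² = (4−3.68)²/3.68 + (6−8.50)²/8.50 + (7−4.82)²/4.82 + (9−9.32)²/9.32 + (24−21.50)²/21.50 + (10−12.18)²/12.18 = 2.4449
df = 2
p-value (upper-tail) = 0.29450
→ bracket: p>=0.10

p-value bracket: p>=0.10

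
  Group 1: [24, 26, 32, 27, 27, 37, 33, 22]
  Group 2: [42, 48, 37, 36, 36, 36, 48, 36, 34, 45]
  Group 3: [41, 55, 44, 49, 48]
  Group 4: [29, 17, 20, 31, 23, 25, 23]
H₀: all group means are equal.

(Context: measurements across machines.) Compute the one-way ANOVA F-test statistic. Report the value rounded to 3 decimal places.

test statistic = 26.940

Group means [28.50, 39.80, 47.40, 24.00], grand mean 34.367
SSB = Σnᵢ(x̄ᵢ−x̄)² = 2172.167; SSW = ΣΣ(x−x̄ᵢ)² = 698.800
MSB = 2172.167/3 = 724.0556; MSW = 698.800/26 = 26.8769
F = MSB/MSW = 26.9397
df = (3, 26)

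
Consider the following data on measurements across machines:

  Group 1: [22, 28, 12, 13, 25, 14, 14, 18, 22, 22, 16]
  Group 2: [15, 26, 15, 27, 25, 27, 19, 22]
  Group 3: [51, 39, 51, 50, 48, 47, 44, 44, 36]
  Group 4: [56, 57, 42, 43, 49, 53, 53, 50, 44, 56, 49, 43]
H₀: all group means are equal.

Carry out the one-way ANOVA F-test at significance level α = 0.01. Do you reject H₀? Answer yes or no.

Group means [18.73, 22.00, 45.56, 49.58], grand mean 34.675
SSB = Σnᵢ(x̄ᵢ−x̄)² = 7815.454; SSW = ΣΣ(x−x̄ᵢ)² = 1033.321
MSB = 7815.454/3 = 2605.1514; MSW = 1033.321/36 = 28.7034
F = MSB/MSW = 90.7612
df = (3, 36)
p-value (upper-tail) = 0.00000
At α=0.01: p < α → reject H₀

reject H₀: yes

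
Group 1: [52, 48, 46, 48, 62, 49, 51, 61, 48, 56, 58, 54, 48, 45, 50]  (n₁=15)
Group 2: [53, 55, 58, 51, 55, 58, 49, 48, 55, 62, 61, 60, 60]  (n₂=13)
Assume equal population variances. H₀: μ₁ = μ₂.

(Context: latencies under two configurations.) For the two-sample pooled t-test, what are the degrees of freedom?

df = n₁ + n₂ − 2 = 15 + 13 − 2 = 26

degrees of freedom = 26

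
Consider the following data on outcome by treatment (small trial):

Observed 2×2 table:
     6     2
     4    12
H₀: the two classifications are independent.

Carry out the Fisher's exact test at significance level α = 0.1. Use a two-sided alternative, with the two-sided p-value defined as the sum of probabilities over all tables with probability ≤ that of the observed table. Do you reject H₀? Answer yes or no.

Margins: r₁=8, r₂=16, c₁=10, c₂=14, n=24
p_obs = C(8,6)·C(16,4)/C(24,10); sum pmf over tables with pmf ≤ p_obs
p-value (two-sided) = 0.03241
At α=0.1: p < α → reject H₀

reject H₀: yes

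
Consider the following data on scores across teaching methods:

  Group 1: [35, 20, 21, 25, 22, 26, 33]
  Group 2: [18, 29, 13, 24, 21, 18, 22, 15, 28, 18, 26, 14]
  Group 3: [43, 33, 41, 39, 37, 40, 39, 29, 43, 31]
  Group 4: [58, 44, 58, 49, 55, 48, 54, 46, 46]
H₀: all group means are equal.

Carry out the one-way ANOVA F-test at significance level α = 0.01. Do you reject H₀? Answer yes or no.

Group means [26.00, 20.50, 37.50, 50.89], grand mean 33.184
SSB = Σnᵢ(x̄ᵢ−x̄)² = 5299.322; SSW = ΣΣ(x−x̄ᵢ)² = 982.389
MSB = 5299.322/3 = 1766.4405; MSW = 982.389/34 = 28.8938
F = MSB/MSW = 61.1356
df = (3, 34)
p-value (upper-tail) = 0.00000
At α=0.01: p < α → reject H₀

reject H₀: yes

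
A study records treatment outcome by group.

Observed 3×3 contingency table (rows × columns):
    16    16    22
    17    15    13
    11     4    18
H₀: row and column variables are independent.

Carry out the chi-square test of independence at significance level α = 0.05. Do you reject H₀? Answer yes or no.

Row totals [54, 45, 33], col totals [44, 35, 53], n=132
χ² = (16−18.00)²/18.00 + (16−14.32)²/14.32 + (22−21.68)²/21.68 + (17−15.00)²/15.00 + (15−11.93)²/11.93 + (13−18.07)²/18.07 + (11−11.00)²/11.00 + (4−8.75)²/8.75 + (18−13.25)²/13.25 = 7.1831
df = 4
p-value (upper-tail) = 0.12652
At α=0.05: p ≥ α → fail to reject H₀

reject H₀: no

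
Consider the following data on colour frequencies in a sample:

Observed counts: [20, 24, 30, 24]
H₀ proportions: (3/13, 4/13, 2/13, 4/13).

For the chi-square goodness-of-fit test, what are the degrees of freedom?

df = k − 1 = 4 − 1 = 3

degrees of freedom = 3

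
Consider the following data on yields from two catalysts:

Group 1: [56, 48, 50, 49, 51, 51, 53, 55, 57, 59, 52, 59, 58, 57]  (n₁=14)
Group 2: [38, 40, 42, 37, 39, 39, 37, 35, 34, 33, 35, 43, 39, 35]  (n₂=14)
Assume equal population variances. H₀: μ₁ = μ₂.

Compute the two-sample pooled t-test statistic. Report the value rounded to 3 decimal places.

test statistic = 12.649

x̄₁=53.929, s₁=3.812, n₁=14
x̄₂=37.571, s₂=2.980, n₂=14
s_p² = [13·3.812² + 13·2.980²]/26 = 11.7060
SE = √(s_p²·(1/14+1/14)) = 1.2932
t = (53.929−37.571)/1.2932 = 12.6489
df = 26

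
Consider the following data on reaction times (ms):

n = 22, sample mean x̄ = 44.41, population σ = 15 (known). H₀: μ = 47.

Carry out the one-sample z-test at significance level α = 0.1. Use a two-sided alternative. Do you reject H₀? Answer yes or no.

reject H₀: no

SE = σ/√n = 15/√22 = 3.1980
z = (x̄−μ₀)/SE = (44.41−47)/3.1980 = -0.8099
p-value (two-sided) = 0.41801
At α=0.1: p ≥ α → fail to reject H₀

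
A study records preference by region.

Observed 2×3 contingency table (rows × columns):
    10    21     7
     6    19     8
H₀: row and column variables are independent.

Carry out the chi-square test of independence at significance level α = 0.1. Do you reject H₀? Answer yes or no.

reject H₀: no

Row totals [38, 33], col totals [16, 40, 15], n=71
χ² = (10−8.56)²/8.56 + (21−21.41)²/21.41 + (7−8.03)²/8.03 + (6−7.44)²/7.44 + (19−18.59)²/18.59 + (8−6.97)²/6.97 = 0.8186
df = 2
p-value (upper-tail) = 0.66411
At α=0.1: p ≥ α → fail to reject H₀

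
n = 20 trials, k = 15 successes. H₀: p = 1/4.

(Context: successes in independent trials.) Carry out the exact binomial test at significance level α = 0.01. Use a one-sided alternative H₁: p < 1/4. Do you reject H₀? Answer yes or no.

Exact binomial: n=20, k=15, p₀=1/4=0.2500
P(X≤15) from Σ C(n,i)·p₀^i·(1−p₀)^(n−i)
p-value (one-sided, H₁ less) = 1.00000
At α=0.01: p ≥ α → fail to reject H₀

reject H₀: no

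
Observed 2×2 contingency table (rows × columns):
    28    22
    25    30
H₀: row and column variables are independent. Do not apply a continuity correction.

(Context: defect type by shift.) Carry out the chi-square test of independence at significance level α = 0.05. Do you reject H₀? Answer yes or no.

Row totals [50, 55], col totals [53, 52], n=105
χ² = (28−25.24)²/25.24 + (22−24.76)²/24.76 + (25−27.76)²/27.76 + (30−27.24)²/27.24 = 1.1651
df = 1
p-value (upper-tail) = 0.28040
At α=0.05: p ≥ α → fail to reject H₀

reject H₀: no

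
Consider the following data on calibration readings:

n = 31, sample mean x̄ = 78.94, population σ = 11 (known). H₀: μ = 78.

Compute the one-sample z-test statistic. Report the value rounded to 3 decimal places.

test statistic = 0.476

SE = σ/√n = 11/√31 = 1.9757
z = (x̄−μ₀)/SE = (78.94−78)/1.9757 = 0.4758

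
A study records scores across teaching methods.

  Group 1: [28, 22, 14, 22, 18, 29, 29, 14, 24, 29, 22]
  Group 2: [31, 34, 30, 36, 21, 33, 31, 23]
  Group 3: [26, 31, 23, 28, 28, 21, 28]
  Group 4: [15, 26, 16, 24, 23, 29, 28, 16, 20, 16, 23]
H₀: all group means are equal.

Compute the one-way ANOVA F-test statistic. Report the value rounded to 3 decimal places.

Group means [22.82, 29.88, 26.43, 21.45], grand mean 24.622
SSB = Σnᵢ(x̄ᵢ−x̄)² = 389.750; SSW = ΣΣ(x−x̄ᵢ)² = 850.953
MSB = 389.750/3 = 129.9166; MSW = 850.953/33 = 25.7865
F = MSB/MSW = 5.0382
df = (3, 33)

test statistic = 5.038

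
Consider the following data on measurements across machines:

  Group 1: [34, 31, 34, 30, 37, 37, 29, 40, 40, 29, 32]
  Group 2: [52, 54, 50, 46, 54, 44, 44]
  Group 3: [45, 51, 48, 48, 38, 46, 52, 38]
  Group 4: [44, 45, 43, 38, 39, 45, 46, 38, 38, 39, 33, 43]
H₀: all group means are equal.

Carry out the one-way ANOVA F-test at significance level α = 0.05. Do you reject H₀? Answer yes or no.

reject H₀: yes

Group means [33.91, 49.14, 45.75, 40.92], grand mean 41.421
SSB = Σnᵢ(x̄ᵢ−x̄)² = 1191.080; SSW = ΣΣ(x−x̄ᵢ)² = 658.183
MSB = 1191.080/3 = 397.0268; MSW = 658.183/34 = 19.3583
F = MSB/MSW = 20.5094
df = (3, 34)
p-value (upper-tail) = 0.00000
At α=0.05: p < α → reject H₀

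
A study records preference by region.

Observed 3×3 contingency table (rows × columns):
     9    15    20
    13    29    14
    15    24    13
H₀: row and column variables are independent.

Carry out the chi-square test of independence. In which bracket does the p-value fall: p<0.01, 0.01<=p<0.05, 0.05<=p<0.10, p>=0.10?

p-value bracket: p>=0.10

Row totals [44, 56, 52], col totals [37, 68, 47], n=152
χ² = (9−10.71)²/10.71 + (15−19.68)²/19.68 + (20−13.61)²/13.61 + (13−13.63)²/13.63 + (29−25.05)²/25.05 + (14−17.32)²/17.32 + (15−12.66)²/12.66 + (24−23.26)²/23.26 + (13−16.08)²/16.08 = 6.7260
df = 4
p-value (upper-tail) = 0.15110
→ bracket: p>=0.10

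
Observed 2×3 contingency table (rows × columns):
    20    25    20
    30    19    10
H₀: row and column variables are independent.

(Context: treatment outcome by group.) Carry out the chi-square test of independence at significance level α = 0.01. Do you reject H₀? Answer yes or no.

reject H₀: no

Row totals [65, 59], col totals [50, 44, 30], n=124
χ² = (20−26.21)²/26.21 + (25−23.06)²/23.06 + (20−15.73)²/15.73 + (30−23.79)²/23.79 + (19−20.94)²/20.94 + (10−14.27)²/14.27 = 5.8749
df = 2
p-value (upper-tail) = 0.05300
At α=0.01: p ≥ α → fail to reject H₀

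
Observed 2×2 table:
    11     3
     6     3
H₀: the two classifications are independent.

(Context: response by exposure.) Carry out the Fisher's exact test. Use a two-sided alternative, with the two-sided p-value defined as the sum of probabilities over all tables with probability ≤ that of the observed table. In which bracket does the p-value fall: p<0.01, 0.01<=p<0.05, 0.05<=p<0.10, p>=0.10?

p-value bracket: p>=0.10

Margins: r₁=14, r₂=9, c₁=17, c₂=6, n=23
p_obs = C(14,11)·C(9,6)/C(23,17); sum pmf over tables with pmf ≤ p_obs
p-value (two-sided) = 0.64302
→ bracket: p>=0.10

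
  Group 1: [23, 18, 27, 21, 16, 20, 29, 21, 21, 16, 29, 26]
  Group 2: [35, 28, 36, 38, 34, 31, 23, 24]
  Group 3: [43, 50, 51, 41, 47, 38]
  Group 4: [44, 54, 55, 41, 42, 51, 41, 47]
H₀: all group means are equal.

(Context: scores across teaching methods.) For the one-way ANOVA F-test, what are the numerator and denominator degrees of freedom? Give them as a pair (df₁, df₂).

degrees of freedom = [3, 30]

k = 4 groups, N = 34 total
df = (k−1, N−k) = (4−1, 34−4) = (3, 30)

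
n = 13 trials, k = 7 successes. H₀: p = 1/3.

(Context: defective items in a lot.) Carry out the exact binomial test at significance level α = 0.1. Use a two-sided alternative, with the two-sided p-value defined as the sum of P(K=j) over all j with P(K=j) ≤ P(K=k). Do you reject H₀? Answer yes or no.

reject H₀: no

Exact binomial: n=13, k=7, p₀=1/3=0.3333
P(X=j) = C(n,j)·p₀^j·(1−p₀)^(n−j); p = Σ P(X=j) over j with P(X=j) ≤ P(X=7)
p-value (two-sided) = 0.14208
At α=0.1: p ≥ α → fail to reject H₀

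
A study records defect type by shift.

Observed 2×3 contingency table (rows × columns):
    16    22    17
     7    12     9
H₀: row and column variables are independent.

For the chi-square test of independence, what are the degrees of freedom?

df = (r−1)(c−1) = (2−1)·(3−1) = 2

degrees of freedom = 2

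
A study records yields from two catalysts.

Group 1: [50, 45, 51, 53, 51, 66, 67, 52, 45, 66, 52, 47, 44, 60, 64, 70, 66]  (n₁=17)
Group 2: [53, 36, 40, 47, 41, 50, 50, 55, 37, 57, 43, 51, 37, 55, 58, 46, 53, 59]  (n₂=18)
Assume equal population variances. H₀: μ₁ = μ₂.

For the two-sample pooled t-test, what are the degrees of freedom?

degrees of freedom = 33

df = n₁ + n₂ − 2 = 17 + 18 − 2 = 33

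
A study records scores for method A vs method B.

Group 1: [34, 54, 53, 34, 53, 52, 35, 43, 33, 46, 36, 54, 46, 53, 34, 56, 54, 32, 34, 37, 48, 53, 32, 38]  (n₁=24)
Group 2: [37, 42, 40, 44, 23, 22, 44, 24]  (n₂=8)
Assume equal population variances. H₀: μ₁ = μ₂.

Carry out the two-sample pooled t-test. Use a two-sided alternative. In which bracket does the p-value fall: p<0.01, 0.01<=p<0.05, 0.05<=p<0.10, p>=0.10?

p-value bracket: 0.01<=p<0.05

x̄₁=43.500, s₁=9.065, n₁=24
x̄₂=34.500, s₂=9.798, n₂=8
s_p² = [23·9.065² + 7·9.798²]/30 = 85.4000
SE = √(s_p²·(1/24+1/8)) = 3.7727
t = (43.500−34.500)/3.7727 = 2.3856
df = 30
p-value (two-sided) = 0.02357
→ bracket: 0.01<=p<0.05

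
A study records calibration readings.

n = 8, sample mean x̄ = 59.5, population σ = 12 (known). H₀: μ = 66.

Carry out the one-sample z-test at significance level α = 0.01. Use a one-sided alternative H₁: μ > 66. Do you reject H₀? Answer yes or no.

SE = σ/√n = 12/√8 = 4.2426
z = (x̄−μ₀)/SE = (59.5−66)/4.2426 = -1.5321
p-value (one-sided, H₁ greater) = 0.93725
At α=0.01: p ≥ α → fail to reject H₀

reject H₀: no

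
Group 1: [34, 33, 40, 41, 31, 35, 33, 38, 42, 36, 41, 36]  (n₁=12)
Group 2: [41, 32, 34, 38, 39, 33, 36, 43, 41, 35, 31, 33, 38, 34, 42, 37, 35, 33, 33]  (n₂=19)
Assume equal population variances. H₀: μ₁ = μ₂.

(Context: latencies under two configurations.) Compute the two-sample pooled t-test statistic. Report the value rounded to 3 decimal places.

x̄₁=36.667, s₁=3.676, n₁=12
x̄₂=36.211, s₂=3.645, n₂=19
s_p² = [11·3.676² + 18·3.645²]/29 = 13.3733
SE = √(s_p²·(1/12+1/19)) = 1.3484
t = (36.667−36.211)/1.3484 = 0.3383
df = 29

test statistic = 0.338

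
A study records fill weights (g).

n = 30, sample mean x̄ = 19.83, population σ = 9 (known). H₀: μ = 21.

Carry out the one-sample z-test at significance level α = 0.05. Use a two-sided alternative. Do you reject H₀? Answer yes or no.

reject H₀: no

SE = σ/√n = 9/√30 = 1.6432
z = (x̄−μ₀)/SE = (19.83−21)/1.6432 = -0.7120
p-value (two-sided) = 0.47644
At α=0.05: p ≥ α → fail to reject H₀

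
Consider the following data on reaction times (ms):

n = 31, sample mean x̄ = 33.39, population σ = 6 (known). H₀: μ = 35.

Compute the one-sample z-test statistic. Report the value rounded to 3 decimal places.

SE = σ/√n = 6/√31 = 1.0776
z = (x̄−μ₀)/SE = (33.39−35)/1.0776 = -1.4940

test statistic = -1.494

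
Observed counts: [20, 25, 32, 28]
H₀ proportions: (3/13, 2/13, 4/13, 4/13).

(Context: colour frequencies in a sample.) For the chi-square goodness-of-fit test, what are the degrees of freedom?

df = k − 1 = 4 − 1 = 3

degrees of freedom = 3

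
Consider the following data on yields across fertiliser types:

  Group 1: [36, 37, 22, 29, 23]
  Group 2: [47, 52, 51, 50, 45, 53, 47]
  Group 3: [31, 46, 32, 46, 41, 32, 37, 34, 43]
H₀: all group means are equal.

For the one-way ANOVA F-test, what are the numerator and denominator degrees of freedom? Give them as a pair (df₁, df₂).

k = 3 groups, N = 21 total
df = (k−1, N−k) = (3−1, 21−3) = (2, 18)

degrees of freedom = [2, 18]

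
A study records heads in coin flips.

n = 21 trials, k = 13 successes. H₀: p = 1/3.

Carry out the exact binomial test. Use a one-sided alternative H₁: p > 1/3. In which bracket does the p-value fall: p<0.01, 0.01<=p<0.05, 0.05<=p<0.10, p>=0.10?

p-value bracket: p<0.01

Exact binomial: n=21, k=13, p₀=1/3=0.3333
P(X≥13) from Σ C(n,i)·p₀^i·(1−p₀)^(n−i)
p-value (one-sided, H₁ greater) = 0.00681
→ bracket: p<0.01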